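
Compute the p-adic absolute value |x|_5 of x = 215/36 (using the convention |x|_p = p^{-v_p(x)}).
|215/36|_5 = 1/5

Step 1 — compute v_5(x) by factoring powers of 5 out of the numerator and denominator: v_5(215/36) = 1. Step 2 — apply |x|_p = p^{-v_p(x)} = 5^{-1} = 1/5.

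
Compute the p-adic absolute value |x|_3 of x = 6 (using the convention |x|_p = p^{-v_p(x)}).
|6|_3 = 1/3

Step 1 — compute v_3(x) by factoring powers of 3 out of the numerator and denominator: v_3(6) = 1. Step 2 — apply |x|_p = p^{-v_p(x)} = 3^{-1} = 1/3.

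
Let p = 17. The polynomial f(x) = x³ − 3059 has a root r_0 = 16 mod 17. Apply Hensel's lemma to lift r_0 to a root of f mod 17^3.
r_2 = 4776 (mod 4913)

Hensel: r_{i+1} = r_i − f(r_i)/f′(r_i) mod 17^{i+2}, where f′(x) = 3x². Iterate:
  r_0 = 16 (mod 17)
  r_1 = 152 (mod 289)
  r_2 = 4776 (mod 4913)
Final: r = 4776 with f(r) ≡ 0 mod 17^3.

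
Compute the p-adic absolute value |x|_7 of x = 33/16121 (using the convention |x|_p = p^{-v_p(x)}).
|33/16121|_7 = 343

Step 1 — compute v_7(x) by factoring powers of 7 out of the numerator and denominator: v_7(33/16121) = -3. Step 2 — apply |x|_p = p^{-v_p(x)} = 7^{3} = 343.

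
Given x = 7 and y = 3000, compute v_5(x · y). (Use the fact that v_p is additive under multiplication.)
v_5(21000) = 3

v_p(x) = 0 (factor: 7 = 5^0 · 7); v_p(y) = 3 (factor: 3000 = 5^3 · 24). Additivity: v_p(xy) = v_p(x) + v_p(y) = 0 + 3 = 3. (Direct check: xy = 21000 = 5^3 · (168).)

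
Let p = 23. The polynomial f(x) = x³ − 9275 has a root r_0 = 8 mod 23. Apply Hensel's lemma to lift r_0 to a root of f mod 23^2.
r_1 = 376 (mod 529)

Hensel: r_{i+1} = r_i − f(r_i)/f′(r_i) mod 23^{i+2}, where f′(x) = 3x². Iterate:
  r_0 = 8 (mod 23)
  r_1 = 376 (mod 529)
Final: r = 376 with f(r) ≡ 0 mod 23^2.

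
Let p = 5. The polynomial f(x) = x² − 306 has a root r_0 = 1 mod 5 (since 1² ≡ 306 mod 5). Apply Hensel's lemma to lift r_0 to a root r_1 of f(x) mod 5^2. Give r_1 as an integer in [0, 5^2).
r_1 = 16 (mod 25)

Hensel's recurrence: r_{i+1} = r_i − f(r_i)·(f′(r_i))^{-1} mod 5^{i+2}, with f′(x) = 2x. Iterate:
  r_0 = 1 (mod 5)
  r_1 = 16 (mod 25)
Final: r_1 = 16, and one checks f(r_1) ≡ 0 mod 5^2.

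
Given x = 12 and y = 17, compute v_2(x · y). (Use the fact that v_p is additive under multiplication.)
v_2(204) = 2

v_p(x) = 2 (factor: 12 = 2^2 · 3); v_p(y) = 0 (factor: 17 = 2^0 · 17). Additivity: v_p(xy) = v_p(x) + v_p(y) = 2 + 0 = 2. (Direct check: xy = 204 = 2^2 · (51).)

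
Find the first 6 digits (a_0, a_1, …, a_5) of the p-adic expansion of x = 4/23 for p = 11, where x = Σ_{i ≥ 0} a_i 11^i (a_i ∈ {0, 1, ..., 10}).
(a_0, …, a_5) = (4, 3, 4, 2, 6, 9)

v_11(4/23) = 0 (numerator and denominator both coprime to 11), so x ∈ ℤ_11^×. Compute digits iteratively via a_i = x_i mod 11, x_{i+1} = (x_i − a_i)/11, with x_0 = x:
  x_0 = 4/23;  a_0 = 4;  x_1 = (x_0 − 4)/11 = -8/23
  x_1 = -8/23;  a_1 = 3;  x_2 = (x_1 − 3)/11 = -7/23
  x_2 = -7/23;  a_2 = 4;  x_3 = (x_2 − 4)/11 = -9/23
  x_3 = -9/23;  a_3 = 2;  x_4 = (x_3 − 2)/11 = -5/23
  x_4 = -5/23;  a_4 = 6;  x_5 = (x_4 − 6)/11 = -13/23
  x_5 = -13/23;  a_5 = 9;  x_6 = (x_5 − 9)/11 = -20/23
Digits: (4, 3, 4, 2, 6, 9).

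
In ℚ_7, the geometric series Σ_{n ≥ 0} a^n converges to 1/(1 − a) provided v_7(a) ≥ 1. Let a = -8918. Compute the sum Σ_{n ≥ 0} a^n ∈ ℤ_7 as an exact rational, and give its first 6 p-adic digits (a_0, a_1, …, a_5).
Σ a^n = 1/(1 − a) = 1/8919;  first 6 digits = (1, 0, 0, 2, 3, 6)

v_7(a) = 3 ≥ 1, so the series converges in ℤ_7 to 1/(1 − a) = 1/(1 − (-8918)) = 1/8919. Expand this rational in ℤ_7: compute digits iteratively via d_i = x_i mod 7, x_{i+1} = (x_i − d_i)/7. The first 6 digits are (1, 0, 0, 2, 3, 6).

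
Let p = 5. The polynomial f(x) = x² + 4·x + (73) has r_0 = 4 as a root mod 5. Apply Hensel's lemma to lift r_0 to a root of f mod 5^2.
r_1 = 14 (mod 25)

Hensel: r_{i+1} = r_i − f(r_i)·(f′(r_i))^{-1} mod 5^{i+2}, f′(x) = 2x + 4. Iterate:
  r_0 = 4 (mod 5)
  r_1 = 14 (mod 25)
Final: r = 14 satisfies f(r) ≡ 0 mod 5^2.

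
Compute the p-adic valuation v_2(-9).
v_2(-9) = 0

v_2(n) is the largest exponent k such that 2^k divides n. Factor out: -9 = -2^0 · 9. (Sign doesn't affect v_p.) So v_2(-9) = 0.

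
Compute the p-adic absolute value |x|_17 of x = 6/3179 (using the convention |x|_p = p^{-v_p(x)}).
|6/3179|_17 = 289

Step 1 — compute v_17(x) by factoring powers of 17 out of the numerator and denominator: v_17(6/3179) = -2. Step 2 — apply |x|_p = p^{-v_p(x)} = 17^{2} = 289.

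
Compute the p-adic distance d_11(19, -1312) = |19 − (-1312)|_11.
d_11(19, -1312) = 1/1331

Step 1 — x − y = 19 − (-1312) = 1331. Step 2 — v_11(1331) = 3 (factor: 1331 = (11^3 · 1); the sign does not affect v_p). Step 3 — |x − y|_11 = 11^{-3} = 1/1331.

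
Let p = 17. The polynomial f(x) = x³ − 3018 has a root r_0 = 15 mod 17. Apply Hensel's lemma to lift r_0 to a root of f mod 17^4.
r_3 = 46442 (mod 83521)

Hensel: r_{i+1} = r_i − f(r_i)/f′(r_i) mod 17^{i+2}, where f′(x) = 3x². Iterate:
  r_0 = 15 (mod 17)
  r_1 = 202 (mod 289)
  r_2 = 2225 (mod 4913)
  r_3 = 46442 (mod 83521)
Final: r = 46442 with f(r) ≡ 0 mod 17^4.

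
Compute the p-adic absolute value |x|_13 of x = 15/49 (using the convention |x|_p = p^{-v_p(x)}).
|15/49|_13 = 1

Step 1 — compute v_13(x) by factoring powers of 13 out of the numerator and denominator: v_13(15/49) = 0. Step 2 — apply |x|_p = p^{-v_p(x)} = 13^{0} = 1.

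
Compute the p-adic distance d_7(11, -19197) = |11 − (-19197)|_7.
d_7(11, -19197) = 1/2401

Step 1 — x − y = 11 − (-19197) = 19208. Step 2 — v_7(19208) = 4 (factor: 19208 = (7^4 · 8); the sign does not affect v_p). Step 3 — |x − y|_7 = 7^{-4} = 1/2401.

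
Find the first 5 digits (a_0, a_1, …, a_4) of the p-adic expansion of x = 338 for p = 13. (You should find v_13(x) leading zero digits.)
(a_0, …, a_4) = (0, 0, 2, 0, 0)

v_13(338) = 2, so a_0 = ... = a_1 = 0. Factor out: x = 13^2 · u with u = 2 a unit in ℤ_13. Expand u iteratively via a_{v+i} = u_i mod 13, u_{i+1} = (u_i − a_{v+i})/13:
  u_0 = 2;  a_2 = 2;  u_1 = (u_0 − 2)/13 = 0
  u_1 = 0;  a_3 = 0;  u_2 = (u_1 − 0)/13 = 0
  u_2 = 0;  a_4 = 0;  u_3 = (u_2 − 0)/13 = 0
Digits: (0, 0, 2, 0, 0).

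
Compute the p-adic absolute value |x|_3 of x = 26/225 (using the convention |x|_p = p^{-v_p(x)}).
|26/225|_3 = 9

Step 1 — compute v_3(x) by factoring powers of 3 out of the numerator and denominator: v_3(26/225) = -2. Step 2 — apply |x|_p = p^{-v_p(x)} = 3^{2} = 9.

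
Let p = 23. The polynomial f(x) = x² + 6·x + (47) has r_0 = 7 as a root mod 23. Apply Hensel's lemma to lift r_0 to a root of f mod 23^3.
r_2 = 1111 (mod 12167)

Hensel: r_{i+1} = r_i − f(r_i)·(f′(r_i))^{-1} mod 23^{i+2}, f′(x) = 2x + 6. Iterate:
  r_0 = 7 (mod 23)
  r_1 = 53 (mod 529)
  r_2 = 1111 (mod 12167)
Final: r = 1111 satisfies f(r) ≡ 0 mod 23^3.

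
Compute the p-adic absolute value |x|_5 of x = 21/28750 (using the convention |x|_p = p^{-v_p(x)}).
|21/28750|_5 = 625

Step 1 — compute v_5(x) by factoring powers of 5 out of the numerator and denominator: v_5(21/28750) = -4. Step 2 — apply |x|_p = p^{-v_p(x)} = 5^{4} = 625.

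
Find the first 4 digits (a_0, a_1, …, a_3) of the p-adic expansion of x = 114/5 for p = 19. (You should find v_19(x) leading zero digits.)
(a_0, …, a_3) = (0, 5, 15, 3)

v_19(114/5) = 1, so a_0 = ... = a_0 = 0. Factor out: x = 19^1 · u with u = 6/5 a unit in ℤ_19. Expand u iteratively via a_{v+i} = u_i mod 19, u_{i+1} = (u_i − a_{v+i})/19:
  u_0 = 6/5;  a_1 = 5;  u_1 = (u_0 − 5)/19 = -1/5
  u_1 = -1/5;  a_2 = 15;  u_2 = (u_1 − 15)/19 = -4/5
  u_2 = -4/5;  a_3 = 3;  u_3 = (u_2 − 3)/19 = -1/5
Digits: (0, 5, 15, 3).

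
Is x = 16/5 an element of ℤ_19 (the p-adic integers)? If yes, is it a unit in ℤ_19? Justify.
x ∈ ℤ_19^× (unit); v_19(x) = 0

ℤ_19 = {x ∈ ℚ_19 : v_19(x) ≥ 0} and ℤ_19^× = {x ∈ ℤ_19 : v_19(x) = 0}. Here v_19(16/5) = v_19(num) − v_19(den) = 0; compare against these criteria.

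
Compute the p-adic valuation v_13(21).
v_13(21) = 0

v_13(n) is the largest exponent k such that 13^k divides n. Factor out: 21 = 13^0 · 21. (Sign doesn't affect v_p.) So v_13(21) = 0.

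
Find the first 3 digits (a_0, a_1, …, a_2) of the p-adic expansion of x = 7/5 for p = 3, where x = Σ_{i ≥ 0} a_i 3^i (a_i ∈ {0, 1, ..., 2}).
(a_0, …, a_2) = (2, 1, 2)

v_3(7/5) = 0 (numerator and denominator both coprime to 3), so x ∈ ℤ_3^×. Compute digits iteratively via a_i = x_i mod 3, x_{i+1} = (x_i − a_i)/3, with x_0 = x:
  x_0 = 7/5;  a_0 = 2;  x_1 = (x_0 − 2)/3 = -1/5
  x_1 = -1/5;  a_1 = 1;  x_2 = (x_1 − 1)/3 = -2/5
  x_2 = -2/5;  a_2 = 2;  x_3 = (x_2 − 2)/3 = -4/5
Digits: (2, 1, 2).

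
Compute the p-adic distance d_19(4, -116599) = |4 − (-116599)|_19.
d_19(4, -116599) = 1/6859

Step 1 — x − y = 4 − (-116599) = 116603. Step 2 — v_19(116603) = 3 (factor: 116603 = (19^3 · 17); the sign does not affect v_p). Step 3 — |x − y|_19 = 19^{-3} = 1/6859.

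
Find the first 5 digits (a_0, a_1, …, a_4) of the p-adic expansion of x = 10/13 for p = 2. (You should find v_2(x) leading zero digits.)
(a_0, …, a_4) = (0, 1, 0, 0, 1)

v_2(10/13) = 1, so a_0 = ... = a_0 = 0. Factor out: x = 2^1 · u with u = 5/13 a unit in ℤ_2. Expand u iteratively via a_{v+i} = u_i mod 2, u_{i+1} = (u_i − a_{v+i})/2:
  u_0 = 5/13;  a_1 = 1;  u_1 = (u_0 − 1)/2 = -4/13
  u_1 = -4/13;  a_2 = 0;  u_2 = (u_1 − 0)/2 = -2/13
  u_2 = -2/13;  a_3 = 0;  u_3 = (u_2 − 0)/2 = -1/13
  u_3 = -1/13;  a_4 = 1;  u_4 = (u_3 − 1)/2 = -7/13
Digits: (0, 1, 0, 0, 1).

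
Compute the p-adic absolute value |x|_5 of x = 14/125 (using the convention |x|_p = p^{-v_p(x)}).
|14/125|_5 = 125

Step 1 — compute v_5(x) by factoring powers of 5 out of the numerator and denominator: v_5(14/125) = -3. Step 2 — apply |x|_p = p^{-v_p(x)} = 5^{3} = 125.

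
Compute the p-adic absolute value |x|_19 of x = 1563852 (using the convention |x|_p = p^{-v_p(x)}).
|1563852|_19 = 1/130321

Step 1 — compute v_19(x) by factoring powers of 19 out of the numerator and denominator: v_19(1563852) = 4. Step 2 — apply |x|_p = p^{-v_p(x)} = 19^{-4} = 1/130321.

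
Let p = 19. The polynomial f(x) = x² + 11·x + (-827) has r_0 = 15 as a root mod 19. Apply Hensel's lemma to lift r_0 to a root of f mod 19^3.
r_2 = 642 (mod 6859)

Hensel: r_{i+1} = r_i − f(r_i)·(f′(r_i))^{-1} mod 19^{i+2}, f′(x) = 2x + 11. Iterate:
  r_0 = 15 (mod 19)
  r_1 = 281 (mod 361)
  r_2 = 642 (mod 6859)
Final: r = 642 satisfies f(r) ≡ 0 mod 19^3.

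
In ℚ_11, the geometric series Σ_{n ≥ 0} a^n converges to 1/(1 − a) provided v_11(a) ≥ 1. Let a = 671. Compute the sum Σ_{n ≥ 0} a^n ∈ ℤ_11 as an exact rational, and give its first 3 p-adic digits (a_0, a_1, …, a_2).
Σ a^n = 1/(1 − a) = -1/670;  first 3 digits = (1, 6, 8)

v_11(a) = 1 ≥ 1, so the series converges in ℤ_11 to 1/(1 − a) = 1/(1 − 671) = -1/670. Expand this rational in ℤ_11: compute digits iteratively via d_i = x_i mod 11, x_{i+1} = (x_i − d_i)/11. The first 3 digits are (1, 6, 8).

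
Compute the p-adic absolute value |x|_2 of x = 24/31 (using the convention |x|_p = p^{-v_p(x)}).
|24/31|_2 = 1/8

Step 1 — compute v_2(x) by factoring powers of 2 out of the numerator and denominator: v_2(24/31) = 3. Step 2 — apply |x|_p = p^{-v_p(x)} = 2^{-3} = 1/8.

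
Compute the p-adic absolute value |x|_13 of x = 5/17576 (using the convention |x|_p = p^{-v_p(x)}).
|5/17576|_13 = 2197

Step 1 — compute v_13(x) by factoring powers of 13 out of the numerator and denominator: v_13(5/17576) = -3. Step 2 — apply |x|_p = p^{-v_p(x)} = 13^{3} = 2197.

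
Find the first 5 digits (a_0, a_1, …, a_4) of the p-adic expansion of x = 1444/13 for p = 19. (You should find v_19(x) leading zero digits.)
(a_0, …, a_4) = (0, 0, 12, 14, 8)

v_19(1444/13) = 2, so a_0 = ... = a_1 = 0. Factor out: x = 19^2 · u with u = 4/13 a unit in ℤ_19. Expand u iteratively via a_{v+i} = u_i mod 19, u_{i+1} = (u_i − a_{v+i})/19:
  u_0 = 4/13;  a_2 = 12;  u_1 = (u_0 − 12)/19 = -8/13
  u_1 = -8/13;  a_3 = 14;  u_2 = (u_1 − 14)/19 = -10/13
  u_2 = -10/13;  a_4 = 8;  u_3 = (u_2 − 8)/19 = -6/13
Digits: (0, 0, 12, 14, 8).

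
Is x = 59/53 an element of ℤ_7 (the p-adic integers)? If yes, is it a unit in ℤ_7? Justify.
x ∈ ℤ_7^× (unit); v_7(x) = 0

ℤ_7 = {x ∈ ℚ_7 : v_7(x) ≥ 0} and ℤ_7^× = {x ∈ ℤ_7 : v_7(x) = 0}. Here v_7(59/53) = v_7(num) − v_7(den) = 0; compare against these criteria.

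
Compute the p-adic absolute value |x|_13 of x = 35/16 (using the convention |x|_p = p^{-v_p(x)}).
|35/16|_13 = 1

Step 1 — compute v_13(x) by factoring powers of 13 out of the numerator and denominator: v_13(35/16) = 0. Step 2 — apply |x|_p = p^{-v_p(x)} = 13^{0} = 1.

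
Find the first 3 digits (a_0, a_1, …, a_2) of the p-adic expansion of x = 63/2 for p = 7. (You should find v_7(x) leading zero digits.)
(a_0, …, a_2) = (0, 1, 4)

v_7(63/2) = 1, so a_0 = ... = a_0 = 0. Factor out: x = 7^1 · u with u = 9/2 a unit in ℤ_7. Expand u iteratively via a_{v+i} = u_i mod 7, u_{i+1} = (u_i − a_{v+i})/7:
  u_0 = 9/2;  a_1 = 1;  u_1 = (u_0 − 1)/7 = 1/2
  u_1 = 1/2;  a_2 = 4;  u_2 = (u_1 − 4)/7 = -1/2
Digits: (0, 1, 4).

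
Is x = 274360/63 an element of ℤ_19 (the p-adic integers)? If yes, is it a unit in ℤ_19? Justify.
x ∈ ℤ_19 but not a unit; v_19(x) = 3 > 0

ℤ_19 = {x ∈ ℚ_19 : v_19(x) ≥ 0} and ℤ_19^× = {x ∈ ℤ_19 : v_19(x) = 0}. Here v_19(274360/63) = v_19(num) − v_19(den) = 3; compare against these criteria.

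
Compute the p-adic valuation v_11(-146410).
v_11(-146410) = 4

v_11(n) is the largest exponent k such that 11^k divides n. Factor out: -146410 = -11^4 · 10. (Sign doesn't affect v_p.) So v_11(-146410) = 4.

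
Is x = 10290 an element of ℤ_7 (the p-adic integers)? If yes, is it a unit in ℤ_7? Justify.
x ∈ ℤ_7 but not a unit; v_7(x) = 3 > 0

ℤ_7 = {x ∈ ℚ_7 : v_7(x) ≥ 0} and ℤ_7^× = {x ∈ ℤ_7 : v_7(x) = 0}. Here v_7(10290) = v_7(num) − v_7(den) = 3; compare against these criteria.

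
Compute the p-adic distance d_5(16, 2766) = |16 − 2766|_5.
d_5(16, 2766) = 1/125

Step 1 — x − y = 16 − 2766 = -2750. Step 2 — v_5(-2750) = 3 (factor: -2750 = −(5^3 · 22); the sign does not affect v_p). Step 3 — |x − y|_5 = 5^{-3} = 1/125.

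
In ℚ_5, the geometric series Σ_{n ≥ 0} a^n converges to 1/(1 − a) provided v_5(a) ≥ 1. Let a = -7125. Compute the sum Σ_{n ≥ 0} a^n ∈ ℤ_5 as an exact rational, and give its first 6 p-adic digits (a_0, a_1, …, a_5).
Σ a^n = 1/(1 − a) = 1/7126;  first 6 digits = (1, 0, 0, 3, 3, 2)

v_5(a) = 3 ≥ 1, so the series converges in ℤ_5 to 1/(1 − a) = 1/(1 − (-7125)) = 1/7126. Expand this rational in ℤ_5: compute digits iteratively via d_i = x_i mod 5, x_{i+1} = (x_i − d_i)/5. The first 6 digits are (1, 0, 0, 3, 3, 2).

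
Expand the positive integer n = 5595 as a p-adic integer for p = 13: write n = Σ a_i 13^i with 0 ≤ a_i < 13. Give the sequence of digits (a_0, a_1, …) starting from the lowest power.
(a_0, a_1, …) = (5, 1, 7, 2)

Repeated division by 13 gives the digits low-to-high: 5595 = 5 + 1·13^1 + 7·13^2 + 2·13^3. Digit sequence: (5, 1, 7, 2).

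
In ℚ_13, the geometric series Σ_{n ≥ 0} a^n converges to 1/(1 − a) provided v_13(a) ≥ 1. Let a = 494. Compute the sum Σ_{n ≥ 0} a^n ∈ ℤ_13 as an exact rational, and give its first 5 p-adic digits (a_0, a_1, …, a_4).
Σ a^n = 1/(1 − a) = -1/493;  first 5 digits = (1, 12, 3, 6, 5)

v_13(a) = 1 ≥ 1, so the series converges in ℤ_13 to 1/(1 − a) = 1/(1 − 494) = -1/493. Expand this rational in ℤ_13: compute digits iteratively via d_i = x_i mod 13, x_{i+1} = (x_i − d_i)/13. The first 5 digits are (1, 12, 3, 6, 5).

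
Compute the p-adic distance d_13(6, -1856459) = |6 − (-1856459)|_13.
d_13(6, -1856459) = 1/371293

Step 1 — x − y = 6 − (-1856459) = 1856465. Step 2 — v_13(1856465) = 5 (factor: 1856465 = (13^5 · 5); the sign does not affect v_p). Step 3 — |x − y|_13 = 13^{-5} = 1/371293.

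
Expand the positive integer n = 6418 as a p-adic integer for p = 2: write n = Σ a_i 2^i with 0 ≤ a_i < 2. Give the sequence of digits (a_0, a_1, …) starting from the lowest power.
(a_0, a_1, …) = (0, 1, 0, 0, 1, 0, 0, 0, 1, 0, 0, 1, 1)

Repeated division by 2 gives the digits low-to-high: 6418 = 1·2^1 + 1·2^4 + 1·2^8 + 1·2^11 + 1·2^12. Digit sequence: (0, 1, 0, 0, 1, 0, 0, 0, 1, 0, 0, 1, 1).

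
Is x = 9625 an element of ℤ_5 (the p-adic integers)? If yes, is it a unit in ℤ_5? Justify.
x ∈ ℤ_5 but not a unit; v_5(x) = 3 > 0

ℤ_5 = {x ∈ ℚ_5 : v_5(x) ≥ 0} and ℤ_5^× = {x ∈ ℤ_5 : v_5(x) = 0}. Here v_5(9625) = v_5(num) − v_5(den) = 3; compare against these criteria.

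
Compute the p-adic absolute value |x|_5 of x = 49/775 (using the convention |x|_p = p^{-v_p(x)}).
|49/775|_5 = 25

Step 1 — compute v_5(x) by factoring powers of 5 out of the numerator and denominator: v_5(49/775) = -2. Step 2 — apply |x|_p = p^{-v_p(x)} = 5^{2} = 25.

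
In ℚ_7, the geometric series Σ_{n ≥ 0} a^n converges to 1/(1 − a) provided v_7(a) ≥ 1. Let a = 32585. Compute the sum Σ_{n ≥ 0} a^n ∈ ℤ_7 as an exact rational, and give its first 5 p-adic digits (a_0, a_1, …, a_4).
Σ a^n = 1/(1 − a) = -1/32584;  first 5 digits = (1, 0, 0, 4, 6)

v_7(a) = 3 ≥ 1, so the series converges in ℤ_7 to 1/(1 − a) = 1/(1 − 32585) = -1/32584. Expand this rational in ℤ_7: compute digits iteratively via d_i = x_i mod 7, x_{i+1} = (x_i − d_i)/7. The first 5 digits are (1, 0, 0, 4, 6).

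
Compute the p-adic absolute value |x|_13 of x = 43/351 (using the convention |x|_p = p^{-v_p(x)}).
|43/351|_13 = 13

Step 1 — compute v_13(x) by factoring powers of 13 out of the numerator and denominator: v_13(43/351) = -1. Step 2 — apply |x|_p = p^{-v_p(x)} = 13^{1} = 13.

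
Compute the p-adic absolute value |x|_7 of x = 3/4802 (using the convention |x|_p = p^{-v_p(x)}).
|3/4802|_7 = 2401

Step 1 — compute v_7(x) by factoring powers of 7 out of the numerator and denominator: v_7(3/4802) = -4. Step 2 — apply |x|_p = p^{-v_p(x)} = 7^{4} = 2401.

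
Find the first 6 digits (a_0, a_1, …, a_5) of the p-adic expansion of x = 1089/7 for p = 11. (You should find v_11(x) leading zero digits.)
(a_0, …, a_5) = (0, 0, 6, 9, 7, 4)

v_11(1089/7) = 2, so a_0 = ... = a_1 = 0. Factor out: x = 11^2 · u with u = 9/7 a unit in ℤ_11. Expand u iteratively via a_{v+i} = u_i mod 11, u_{i+1} = (u_i − a_{v+i})/11:
  u_0 = 9/7;  a_2 = 6;  u_1 = (u_0 − 6)/11 = -3/7
  u_1 = -3/7;  a_3 = 9;  u_2 = (u_1 − 9)/11 = -6/7
  u_2 = -6/7;  a_4 = 7;  u_3 = (u_2 − 7)/11 = -5/7
  u_3 = -5/7;  a_5 = 4;  u_4 = (u_3 − 4)/11 = -3/7
Digits: (0, 0, 6, 9, 7, 4).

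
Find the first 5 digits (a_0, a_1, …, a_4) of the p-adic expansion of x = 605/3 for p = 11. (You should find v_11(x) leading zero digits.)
(a_0, …, a_4) = (0, 0, 9, 3, 7)

v_11(605/3) = 2, so a_0 = ... = a_1 = 0. Factor out: x = 11^2 · u with u = 5/3 a unit in ℤ_11. Expand u iteratively via a_{v+i} = u_i mod 11, u_{i+1} = (u_i − a_{v+i})/11:
  u_0 = 5/3;  a_2 = 9;  u_1 = (u_0 − 9)/11 = -2/3
  u_1 = -2/3;  a_3 = 3;  u_2 = (u_1 − 3)/11 = -1/3
  u_2 = -1/3;  a_4 = 7;  u_3 = (u_2 − 7)/11 = -2/3
Digits: (0, 0, 9, 3, 7).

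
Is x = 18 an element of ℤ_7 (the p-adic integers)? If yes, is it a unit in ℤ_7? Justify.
x ∈ ℤ_7^× (unit); v_7(x) = 0

ℤ_7 = {x ∈ ℚ_7 : v_7(x) ≥ 0} and ℤ_7^× = {x ∈ ℤ_7 : v_7(x) = 0}. Here v_7(18) = v_7(num) − v_7(den) = 0; compare against these criteria.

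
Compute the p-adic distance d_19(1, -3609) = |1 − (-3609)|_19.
d_19(1, -3609) = 1/361

Step 1 — x − y = 1 − (-3609) = 3610. Step 2 — v_19(3610) = 2 (factor: 3610 = (19^2 · 10); the sign does not affect v_p). Step 3 — |x − y|_19 = 19^{-2} = 1/361.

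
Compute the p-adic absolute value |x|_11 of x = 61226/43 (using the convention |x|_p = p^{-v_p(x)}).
|61226/43|_11 = 1/1331

Step 1 — compute v_11(x) by factoring powers of 11 out of the numerator and denominator: v_11(61226/43) = 3. Step 2 — apply |x|_p = p^{-v_p(x)} = 11^{-3} = 1/1331.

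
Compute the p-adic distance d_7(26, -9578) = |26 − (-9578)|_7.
d_7(26, -9578) = 1/2401

Step 1 — x − y = 26 − (-9578) = 9604. Step 2 — v_7(9604) = 4 (factor: 9604 = (7^4 · 4); the sign does not affect v_p). Step 3 — |x − y|_7 = 7^{-4} = 1/2401.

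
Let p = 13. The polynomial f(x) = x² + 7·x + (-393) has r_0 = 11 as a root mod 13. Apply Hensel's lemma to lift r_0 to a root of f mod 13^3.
r_2 = 1766 (mod 2197)

Hensel: r_{i+1} = r_i − f(r_i)·(f′(r_i))^{-1} mod 13^{i+2}, f′(x) = 2x + 7. Iterate:
  r_0 = 11 (mod 13)
  r_1 = 76 (mod 169)
  r_2 = 1766 (mod 2197)
Final: r = 1766 satisfies f(r) ≡ 0 mod 13^3.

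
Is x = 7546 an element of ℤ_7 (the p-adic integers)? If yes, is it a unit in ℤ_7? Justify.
x ∈ ℤ_7 but not a unit; v_7(x) = 3 > 0

ℤ_7 = {x ∈ ℚ_7 : v_7(x) ≥ 0} and ℤ_7^× = {x ∈ ℤ_7 : v_7(x) = 0}. Here v_7(7546) = v_7(num) − v_7(den) = 3; compare against these criteria.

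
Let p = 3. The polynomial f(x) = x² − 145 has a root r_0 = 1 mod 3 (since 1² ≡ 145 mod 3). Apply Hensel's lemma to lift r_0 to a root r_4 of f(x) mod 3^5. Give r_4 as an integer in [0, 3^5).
r_4 = 154 (mod 243)

Hensel's recurrence: r_{i+1} = r_i − f(r_i)·(f′(r_i))^{-1} mod 3^{i+2}, with f′(x) = 2x. Iterate:
  r_0 = 1 (mod 3)
  r_1 = 1 (mod 9)
  r_2 = 19 (mod 27)
  r_3 = 73 (mod 81)
  r_4 = 154 (mod 243)
Final: r_4 = 154, and one checks f(r_4) ≡ 0 mod 3^5.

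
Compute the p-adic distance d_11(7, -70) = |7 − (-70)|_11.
d_11(7, -70) = 1/11

Step 1 — x − y = 7 − (-70) = 77. Step 2 — v_11(77) = 1 (factor: 77 = (11^1 · 7); the sign does not affect v_p). Step 3 — |x − y|_11 = 11^{-1} = 1/11.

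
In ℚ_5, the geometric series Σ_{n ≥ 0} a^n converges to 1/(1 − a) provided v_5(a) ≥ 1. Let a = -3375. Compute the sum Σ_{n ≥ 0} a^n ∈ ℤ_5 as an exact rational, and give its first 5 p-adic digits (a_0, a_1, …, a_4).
Σ a^n = 1/(1 − a) = 1/3376;  first 5 digits = (1, 0, 0, 3, 4)

v_5(a) = 3 ≥ 1, so the series converges in ℤ_5 to 1/(1 − a) = 1/(1 − (-3375)) = 1/3376. Expand this rational in ℤ_5: compute digits iteratively via d_i = x_i mod 5, x_{i+1} = (x_i − d_i)/5. The first 5 digits are (1, 0, 0, 3, 4).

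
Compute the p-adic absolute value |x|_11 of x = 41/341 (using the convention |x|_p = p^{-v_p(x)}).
|41/341|_11 = 11

Step 1 — compute v_11(x) by factoring powers of 11 out of the numerator and denominator: v_11(41/341) = -1. Step 2 — apply |x|_p = p^{-v_p(x)} = 11^{1} = 11.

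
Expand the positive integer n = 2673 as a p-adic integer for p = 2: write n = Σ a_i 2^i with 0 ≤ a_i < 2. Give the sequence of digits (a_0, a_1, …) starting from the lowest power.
(a_0, a_1, …) = (1, 0, 0, 0, 1, 1, 1, 0, 0, 1, 0, 1)

Repeated division by 2 gives the digits low-to-high: 2673 = 1 + 1·2^4 + 1·2^5 + 1·2^6 + 1·2^9 + 1·2^11. Digit sequence: (1, 0, 0, 0, 1, 1, 1, 0, 0, 1, 0, 1).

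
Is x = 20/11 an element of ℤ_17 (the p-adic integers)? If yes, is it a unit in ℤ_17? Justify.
x ∈ ℤ_17^× (unit); v_17(x) = 0

ℤ_17 = {x ∈ ℚ_17 : v_17(x) ≥ 0} and ℤ_17^× = {x ∈ ℤ_17 : v_17(x) = 0}. Here v_17(20/11) = v_17(num) − v_17(den) = 0; compare against these criteria.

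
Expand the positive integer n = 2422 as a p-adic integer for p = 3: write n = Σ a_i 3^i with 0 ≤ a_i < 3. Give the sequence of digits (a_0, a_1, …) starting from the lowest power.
(a_0, a_1, …) = (1, 0, 2, 2, 2, 0, 0, 1)

Repeated division by 3 gives the digits low-to-high: 2422 = 1 + 2·3^2 + 2·3^3 + 2·3^4 + 1·3^7. Digit sequence: (1, 0, 2, 2, 2, 0, 0, 1).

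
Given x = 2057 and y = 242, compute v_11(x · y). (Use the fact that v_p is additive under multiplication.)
v_11(497794) = 4

v_p(x) = 2 (factor: 2057 = 11^2 · 17); v_p(y) = 2 (factor: 242 = 11^2 · 2). Additivity: v_p(xy) = v_p(x) + v_p(y) = 2 + 2 = 4. (Direct check: xy = 497794 = 11^4 · (34).)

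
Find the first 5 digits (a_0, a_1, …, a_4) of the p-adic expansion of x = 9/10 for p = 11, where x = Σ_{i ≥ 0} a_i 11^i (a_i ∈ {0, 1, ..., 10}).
(a_0, …, a_4) = (2, 1, 1, 1, 1)

v_11(9/10) = 0 (numerator and denominator both coprime to 11), so x ∈ ℤ_11^×. Compute digits iteratively via a_i = x_i mod 11, x_{i+1} = (x_i − a_i)/11, with x_0 = x:
  x_0 = 9/10;  a_0 = 2;  x_1 = (x_0 − 2)/11 = -1/10
  x_1 = -1/10;  a_1 = 1;  x_2 = (x_1 − 1)/11 = -1/10
  x_2 = -1/10;  a_2 = 1;  x_3 = (x_2 − 1)/11 = -1/10
  x_3 = -1/10;  a_3 = 1;  x_4 = (x_3 − 1)/11 = -1/10
  x_4 = -1/10;  a_4 = 1;  x_5 = (x_4 − 1)/11 = -1/10
Digits: (2, 1, 1, 1, 1).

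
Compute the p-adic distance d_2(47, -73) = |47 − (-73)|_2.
d_2(47, -73) = 1/8

Step 1 — x − y = 47 − (-73) = 120. Step 2 — v_2(120) = 3 (factor: 120 = (2^3 · 15); the sign does not affect v_p). Step 3 — |x − y|_2 = 2^{-3} = 1/8.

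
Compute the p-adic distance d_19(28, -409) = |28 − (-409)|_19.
d_19(28, -409) = 1/19

Step 1 — x − y = 28 − (-409) = 437. Step 2 — v_19(437) = 1 (factor: 437 = (19^1 · 23); the sign does not affect v_p). Step 3 — |x − y|_19 = 19^{-1} = 1/19.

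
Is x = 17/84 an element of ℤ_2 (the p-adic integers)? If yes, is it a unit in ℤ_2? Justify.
x ∉ ℤ_2 (v_2(x) = -2 < 0)

ℤ_2 = {x ∈ ℚ_2 : v_2(x) ≥ 0} and ℤ_2^× = {x ∈ ℤ_2 : v_2(x) = 0}. Here v_2(17/84) = v_2(num) − v_2(den) = -2; compare against these criteria.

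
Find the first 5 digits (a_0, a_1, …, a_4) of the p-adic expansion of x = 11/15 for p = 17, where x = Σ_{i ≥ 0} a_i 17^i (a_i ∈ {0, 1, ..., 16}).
(a_0, …, a_4) = (3, 1, 9, 4, 2)

v_17(11/15) = 0 (numerator and denominator both coprime to 17), so x ∈ ℤ_17^×. Compute digits iteratively via a_i = x_i mod 17, x_{i+1} = (x_i − a_i)/17, with x_0 = x:
  x_0 = 11/15;  a_0 = 3;  x_1 = (x_0 − 3)/17 = -2/15
  x_1 = -2/15;  a_1 = 1;  x_2 = (x_1 − 1)/17 = -1/15
  x_2 = -1/15;  a_2 = 9;  x_3 = (x_2 − 9)/17 = -8/15
  x_3 = -8/15;  a_3 = 4;  x_4 = (x_3 − 4)/17 = -4/15
  x_4 = -4/15;  a_4 = 2;  x_5 = (x_4 − 2)/17 = -2/15
Digits: (3, 1, 9, 4, 2).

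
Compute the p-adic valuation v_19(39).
v_19(39) = 0

v_19(n) is the largest exponent k such that 19^k divides n. Factor out: 39 = 19^0 · 39. (Sign doesn't affect v_p.) So v_19(39) = 0.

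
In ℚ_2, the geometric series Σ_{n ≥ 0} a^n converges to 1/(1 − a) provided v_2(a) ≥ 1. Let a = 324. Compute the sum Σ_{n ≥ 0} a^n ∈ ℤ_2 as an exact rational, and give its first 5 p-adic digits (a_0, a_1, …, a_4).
Σ a^n = 1/(1 − a) = -1/323;  first 5 digits = (1, 0, 1, 0, 1)

v_2(a) = 2 ≥ 1, so the series converges in ℤ_2 to 1/(1 − a) = 1/(1 − 324) = -1/323. Expand this rational in ℤ_2: compute digits iteratively via d_i = x_i mod 2, x_{i+1} = (x_i − d_i)/2. The first 5 digits are (1, 0, 1, 0, 1).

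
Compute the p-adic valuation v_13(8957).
v_13(8957) = 2

v_13(n) is the largest exponent k such that 13^k divides n. Factor out: 8957 = 13^2 · 53. (Sign doesn't affect v_p.) So v_13(8957) = 2.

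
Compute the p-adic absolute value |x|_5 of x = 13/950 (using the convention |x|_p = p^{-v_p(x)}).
|13/950|_5 = 25

Step 1 — compute v_5(x) by factoring powers of 5 out of the numerator and denominator: v_5(13/950) = -2. Step 2 — apply |x|_p = p^{-v_p(x)} = 5^{2} = 25.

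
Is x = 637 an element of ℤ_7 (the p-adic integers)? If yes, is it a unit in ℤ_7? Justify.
x ∈ ℤ_7 but not a unit; v_7(x) = 2 > 0

ℤ_7 = {x ∈ ℚ_7 : v_7(x) ≥ 0} and ℤ_7^× = {x ∈ ℤ_7 : v_7(x) = 0}. Here v_7(637) = v_7(num) − v_7(den) = 2; compare against these criteria.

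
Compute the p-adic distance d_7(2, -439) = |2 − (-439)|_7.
d_7(2, -439) = 1/49

Step 1 — x − y = 2 − (-439) = 441. Step 2 — v_7(441) = 2 (factor: 441 = (7^2 · 9); the sign does not affect v_p). Step 3 — |x − y|_7 = 7^{-2} = 1/49.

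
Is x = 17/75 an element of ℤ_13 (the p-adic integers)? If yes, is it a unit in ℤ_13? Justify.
x ∈ ℤ_13^× (unit); v_13(x) = 0

ℤ_13 = {x ∈ ℚ_13 : v_13(x) ≥ 0} and ℤ_13^× = {x ∈ ℤ_13 : v_13(x) = 0}. Here v_13(17/75) = v_13(num) − v_13(den) = 0; compare against these criteria.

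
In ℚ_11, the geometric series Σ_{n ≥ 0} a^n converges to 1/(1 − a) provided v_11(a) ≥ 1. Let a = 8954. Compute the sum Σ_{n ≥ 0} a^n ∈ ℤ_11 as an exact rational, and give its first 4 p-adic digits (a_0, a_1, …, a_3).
Σ a^n = 1/(1 − a) = -1/8953;  first 4 digits = (1, 0, 8, 6)

v_11(a) = 2 ≥ 1, so the series converges in ℤ_11 to 1/(1 − a) = 1/(1 − 8954) = -1/8953. Expand this rational in ℤ_11: compute digits iteratively via d_i = x_i mod 11, x_{i+1} = (x_i − d_i)/11. The first 4 digits are (1, 0, 8, 6).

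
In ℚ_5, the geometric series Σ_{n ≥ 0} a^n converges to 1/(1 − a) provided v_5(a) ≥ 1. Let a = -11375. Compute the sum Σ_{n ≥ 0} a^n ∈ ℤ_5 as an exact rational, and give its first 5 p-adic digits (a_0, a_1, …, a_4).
Σ a^n = 1/(1 − a) = 1/11376;  first 5 digits = (1, 0, 0, 4, 1)

v_5(a) = 3 ≥ 1, so the series converges in ℤ_5 to 1/(1 − a) = 1/(1 − (-11375)) = 1/11376. Expand this rational in ℤ_5: compute digits iteratively via d_i = x_i mod 5, x_{i+1} = (x_i − d_i)/5. The first 5 digits are (1, 0, 0, 4, 1).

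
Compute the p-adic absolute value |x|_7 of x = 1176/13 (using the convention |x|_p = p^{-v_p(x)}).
|1176/13|_7 = 1/49

Step 1 — compute v_7(x) by factoring powers of 7 out of the numerator and denominator: v_7(1176/13) = 2. Step 2 — apply |x|_p = p^{-v_p(x)} = 7^{-2} = 1/49.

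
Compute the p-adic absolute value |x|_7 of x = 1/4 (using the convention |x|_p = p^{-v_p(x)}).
|1/4|_7 = 1

Step 1 — compute v_7(x) by factoring powers of 7 out of the numerator and denominator: v_7(1/4) = 0. Step 2 — apply |x|_p = p^{-v_p(x)} = 7^{0} = 1.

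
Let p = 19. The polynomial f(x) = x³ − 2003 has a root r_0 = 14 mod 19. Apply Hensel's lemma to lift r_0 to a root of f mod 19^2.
r_1 = 33 (mod 361)

Hensel: r_{i+1} = r_i − f(r_i)/f′(r_i) mod 19^{i+2}, where f′(x) = 3x². Iterate:
  r_0 = 14 (mod 19)
  r_1 = 33 (mod 361)
Final: r = 33 with f(r) ≡ 0 mod 19^2.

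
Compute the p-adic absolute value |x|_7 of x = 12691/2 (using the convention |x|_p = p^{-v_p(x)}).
|12691/2|_7 = 1/343

Step 1 — compute v_7(x) by factoring powers of 7 out of the numerator and denominator: v_7(12691/2) = 3. Step 2 — apply |x|_p = p^{-v_p(x)} = 7^{-3} = 1/343.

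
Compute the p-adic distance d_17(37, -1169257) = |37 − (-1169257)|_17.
d_17(37, -1169257) = 1/83521

Step 1 — x − y = 37 − (-1169257) = 1169294. Step 2 — v_17(1169294) = 4 (factor: 1169294 = (17^4 · 14); the sign does not affect v_p). Step 3 — |x − y|_17 = 17^{-4} = 1/83521.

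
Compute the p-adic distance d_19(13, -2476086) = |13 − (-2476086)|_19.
d_19(13, -2476086) = 1/2476099

Step 1 — x − y = 13 − (-2476086) = 2476099. Step 2 — v_19(2476099) = 5 (factor: 2476099 = (19^5 · 1); the sign does not affect v_p). Step 3 — |x − y|_19 = 19^{-5} = 1/2476099.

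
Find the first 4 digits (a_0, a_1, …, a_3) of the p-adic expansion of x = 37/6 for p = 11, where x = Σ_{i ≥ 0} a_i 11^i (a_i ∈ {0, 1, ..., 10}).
(a_0, …, a_3) = (8, 9, 1, 9)

v_11(37/6) = 0 (numerator and denominator both coprime to 11), so x ∈ ℤ_11^×. Compute digits iteratively via a_i = x_i mod 11, x_{i+1} = (x_i − a_i)/11, with x_0 = x:
  x_0 = 37/6;  a_0 = 8;  x_1 = (x_0 − 8)/11 = -1/6
  x_1 = -1/6;  a_1 = 9;  x_2 = (x_1 − 9)/11 = -5/6
  x_2 = -5/6;  a_2 = 1;  x_3 = (x_2 − 1)/11 = -1/6
  x_3 = -1/6;  a_3 = 9;  x_4 = (x_3 − 9)/11 = -5/6
Digits: (8, 9, 1, 9).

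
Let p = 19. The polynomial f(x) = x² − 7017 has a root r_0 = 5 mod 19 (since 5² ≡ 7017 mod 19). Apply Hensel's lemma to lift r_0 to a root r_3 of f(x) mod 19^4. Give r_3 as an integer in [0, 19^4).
r_3 = 128065 (mod 130321)

Hensel's recurrence: r_{i+1} = r_i − f(r_i)·(f′(r_i))^{-1} mod 19^{i+2}, with f′(x) = 2x. Iterate:
  r_0 = 5 (mod 19)
  r_1 = 271 (mod 361)
  r_2 = 4603 (mod 6859)
  r_3 = 128065 (mod 130321)
Final: r_3 = 128065, and one checks f(r_3) ≡ 0 mod 19^4.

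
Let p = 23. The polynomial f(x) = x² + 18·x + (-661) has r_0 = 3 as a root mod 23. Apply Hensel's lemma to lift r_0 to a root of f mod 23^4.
r_3 = 91589 (mod 279841)

Hensel: r_{i+1} = r_i − f(r_i)·(f′(r_i))^{-1} mod 23^{i+2}, f′(x) = 2x + 18. Iterate:
  r_0 = 3 (mod 23)
  r_1 = 72 (mod 529)
  r_2 = 6420 (mod 12167)
  r_3 = 91589 (mod 279841)
Final: r = 91589 satisfies f(r) ≡ 0 mod 23^4.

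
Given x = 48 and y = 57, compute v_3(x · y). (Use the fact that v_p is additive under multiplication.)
v_3(2736) = 2

v_p(x) = 1 (factor: 48 = 3^1 · 16); v_p(y) = 1 (factor: 57 = 3^1 · 19). Additivity: v_p(xy) = v_p(x) + v_p(y) = 1 + 1 = 2. (Direct check: xy = 2736 = 3^2 · (304).)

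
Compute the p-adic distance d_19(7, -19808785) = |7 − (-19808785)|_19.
d_19(7, -19808785) = 1/2476099

Step 1 — x − y = 7 − (-19808785) = 19808792. Step 2 — v_19(19808792) = 5 (factor: 19808792 = (19^5 · 8); the sign does not affect v_p). Step 3 — |x − y|_19 = 19^{-5} = 1/2476099.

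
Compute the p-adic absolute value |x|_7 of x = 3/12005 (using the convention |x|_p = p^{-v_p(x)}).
|3/12005|_7 = 2401

Step 1 — compute v_7(x) by factoring powers of 7 out of the numerator and denominator: v_7(3/12005) = -4. Step 2 — apply |x|_p = p^{-v_p(x)} = 7^{4} = 2401.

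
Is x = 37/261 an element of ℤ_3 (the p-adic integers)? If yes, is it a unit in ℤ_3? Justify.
x ∉ ℤ_3 (v_3(x) = -2 < 0)

ℤ_3 = {x ∈ ℚ_3 : v_3(x) ≥ 0} and ℤ_3^× = {x ∈ ℤ_3 : v_3(x) = 0}. Here v_3(37/261) = v_3(num) − v_3(den) = -2; compare against these criteria.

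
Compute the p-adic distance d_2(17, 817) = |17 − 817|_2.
d_2(17, 817) = 1/32

Step 1 — x − y = 17 − 817 = -800. Step 2 — v_2(-800) = 5 (factor: -800 = −(2^5 · 25); the sign does not affect v_p). Step 3 — |x − y|_2 = 2^{-5} = 1/32.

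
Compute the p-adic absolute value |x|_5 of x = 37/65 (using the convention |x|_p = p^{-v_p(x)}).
|37/65|_5 = 5

Step 1 — compute v_5(x) by factoring powers of 5 out of the numerator and denominator: v_5(37/65) = -1. Step 2 — apply |x|_p = p^{-v_p(x)} = 5^{1} = 5.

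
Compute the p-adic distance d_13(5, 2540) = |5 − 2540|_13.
d_13(5, 2540) = 1/169

Step 1 — x − y = 5 − 2540 = -2535. Step 2 — v_13(-2535) = 2 (factor: -2535 = −(13^2 · 15); the sign does not affect v_p). Step 3 — |x − y|_13 = 13^{-2} = 1/169.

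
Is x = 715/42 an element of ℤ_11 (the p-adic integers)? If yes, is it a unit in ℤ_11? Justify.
x ∈ ℤ_11 but not a unit; v_11(x) = 1 > 0

ℤ_11 = {x ∈ ℚ_11 : v_11(x) ≥ 0} and ℤ_11^× = {x ∈ ℤ_11 : v_11(x) = 0}. Here v_11(715/42) = v_11(num) − v_11(den) = 1; compare against these criteria.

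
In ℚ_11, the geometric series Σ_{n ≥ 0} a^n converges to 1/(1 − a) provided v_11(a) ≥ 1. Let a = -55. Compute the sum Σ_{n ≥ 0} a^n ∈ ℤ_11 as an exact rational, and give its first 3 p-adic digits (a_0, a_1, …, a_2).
Σ a^n = 1/(1 − a) = 1/56;  first 3 digits = (1, 6, 2)

v_11(a) = 1 ≥ 1, so the series converges in ℤ_11 to 1/(1 − a) = 1/(1 − (-55)) = 1/56. Expand this rational in ℤ_11: compute digits iteratively via d_i = x_i mod 11, x_{i+1} = (x_i − d_i)/11. The first 3 digits are (1, 6, 2).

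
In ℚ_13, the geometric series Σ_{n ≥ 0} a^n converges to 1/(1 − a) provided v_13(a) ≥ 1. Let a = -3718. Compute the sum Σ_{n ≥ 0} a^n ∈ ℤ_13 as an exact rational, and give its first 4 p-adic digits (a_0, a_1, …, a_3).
Σ a^n = 1/(1 − a) = 1/3719;  first 4 digits = (1, 0, 4, 11)

v_13(a) = 2 ≥ 1, so the series converges in ℤ_13 to 1/(1 − a) = 1/(1 − (-3718)) = 1/3719. Expand this rational in ℤ_13: compute digits iteratively via d_i = x_i mod 13, x_{i+1} = (x_i − d_i)/13. The first 4 digits are (1, 0, 4, 11).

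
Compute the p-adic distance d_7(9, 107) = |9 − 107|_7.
d_7(9, 107) = 1/49

Step 1 — x − y = 9 − 107 = -98. Step 2 — v_7(-98) = 2 (factor: -98 = −(7^2 · 2); the sign does not affect v_p). Step 3 — |x − y|_7 = 7^{-2} = 1/49.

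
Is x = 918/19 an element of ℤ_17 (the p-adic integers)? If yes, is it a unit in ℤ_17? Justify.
x ∈ ℤ_17 but not a unit; v_17(x) = 1 > 0

ℤ_17 = {x ∈ ℚ_17 : v_17(x) ≥ 0} and ℤ_17^× = {x ∈ ℤ_17 : v_17(x) = 0}. Here v_17(918/19) = v_17(num) − v_17(den) = 1; compare against these criteria.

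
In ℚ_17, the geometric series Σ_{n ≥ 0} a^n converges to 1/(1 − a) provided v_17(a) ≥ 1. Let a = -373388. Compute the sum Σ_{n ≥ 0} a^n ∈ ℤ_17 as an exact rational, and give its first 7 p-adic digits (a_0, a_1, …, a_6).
Σ a^n = 1/(1 − a) = 1/373389;  first 7 digits = (1, 0, 0, 9, 12, 16, 12)

v_17(a) = 3 ≥ 1, so the series converges in ℤ_17 to 1/(1 − a) = 1/(1 − (-373388)) = 1/373389. Expand this rational in ℤ_17: compute digits iteratively via d_i = x_i mod 17, x_{i+1} = (x_i − d_i)/17. The first 7 digits are (1, 0, 0, 9, 12, 16, 12).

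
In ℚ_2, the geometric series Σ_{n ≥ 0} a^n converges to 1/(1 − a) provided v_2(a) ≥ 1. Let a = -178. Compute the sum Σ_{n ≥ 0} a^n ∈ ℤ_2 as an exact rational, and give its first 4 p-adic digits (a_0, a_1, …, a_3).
Σ a^n = 1/(1 − a) = 1/179;  first 4 digits = (1, 1, 0, 1)

v_2(a) = 1 ≥ 1, so the series converges in ℤ_2 to 1/(1 − a) = 1/(1 − (-178)) = 1/179. Expand this rational in ℤ_2: compute digits iteratively via d_i = x_i mod 2, x_{i+1} = (x_i − d_i)/2. The first 4 digits are (1, 1, 0, 1).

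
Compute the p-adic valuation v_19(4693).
v_19(4693) = 2

v_19(n) is the largest exponent k such that 19^k divides n. Factor out: 4693 = 19^2 · 13. (Sign doesn't affect v_p.) So v_19(4693) = 2.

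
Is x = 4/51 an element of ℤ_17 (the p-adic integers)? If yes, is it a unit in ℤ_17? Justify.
x ∉ ℤ_17 (v_17(x) = -1 < 0)

ℤ_17 = {x ∈ ℚ_17 : v_17(x) ≥ 0} and ℤ_17^× = {x ∈ ℤ_17 : v_17(x) = 0}. Here v_17(4/51) = v_17(num) − v_17(den) = -1; compare against these criteria.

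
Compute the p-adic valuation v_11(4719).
v_11(4719) = 2

v_11(n) is the largest exponent k such that 11^k divides n. Factor out: 4719 = 11^2 · 39. (Sign doesn't affect v_p.) So v_11(4719) = 2.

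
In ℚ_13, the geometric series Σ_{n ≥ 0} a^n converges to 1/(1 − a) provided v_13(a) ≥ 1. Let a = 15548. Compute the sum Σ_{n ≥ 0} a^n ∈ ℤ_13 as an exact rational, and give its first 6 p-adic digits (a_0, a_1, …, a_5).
Σ a^n = 1/(1 − a) = -1/15547;  first 6 digits = (1, 0, 1, 7, 1, 1)

v_13(a) = 2 ≥ 1, so the series converges in ℤ_13 to 1/(1 − a) = 1/(1 − 15548) = -1/15547. Expand this rational in ℤ_13: compute digits iteratively via d_i = x_i mod 13, x_{i+1} = (x_i − d_i)/13. The first 6 digits are (1, 0, 1, 7, 1, 1).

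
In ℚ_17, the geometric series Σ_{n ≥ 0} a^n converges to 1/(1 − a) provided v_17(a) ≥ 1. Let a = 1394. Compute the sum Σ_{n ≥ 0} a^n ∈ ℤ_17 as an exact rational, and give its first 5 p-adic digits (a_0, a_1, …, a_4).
Σ a^n = 1/(1 − a) = -1/1393;  first 5 digits = (1, 14, 13, 11, 16)

v_17(a) = 1 ≥ 1, so the series converges in ℤ_17 to 1/(1 − a) = 1/(1 − 1394) = -1/1393. Expand this rational in ℤ_17: compute digits iteratively via d_i = x_i mod 17, x_{i+1} = (x_i − d_i)/17. The first 5 digits are (1, 14, 13, 11, 16).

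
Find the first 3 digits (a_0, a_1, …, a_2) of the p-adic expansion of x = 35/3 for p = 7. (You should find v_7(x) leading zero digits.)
(a_0, …, a_2) = (0, 4, 2)

v_7(35/3) = 1, so a_0 = ... = a_0 = 0. Factor out: x = 7^1 · u with u = 5/3 a unit in ℤ_7. Expand u iteratively via a_{v+i} = u_i mod 7, u_{i+1} = (u_i − a_{v+i})/7:
  u_0 = 5/3;  a_1 = 4;  u_1 = (u_0 − 4)/7 = -1/3
  u_1 = -1/3;  a_2 = 2;  u_2 = (u_1 − 2)/7 = -1/3
Digits: (0, 4, 2).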